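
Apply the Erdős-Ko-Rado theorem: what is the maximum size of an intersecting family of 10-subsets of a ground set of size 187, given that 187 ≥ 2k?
max |F| = C(186, 9) = 603234336269630

Erdős-Ko-Rado (1961): when n ≥ 2k, max |F| = C(n−1, k−1). The bound is attained by the star {A : i ∈ A} for any fixed i ∈ [n]. Here C(187−1, 10−1) = C(186, 9) = 603234336269630.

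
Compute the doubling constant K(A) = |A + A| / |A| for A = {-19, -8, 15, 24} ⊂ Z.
K = |A + A| / |A| = 10/4 = 5/2

Enumerate A + A = {a + b : a, b ∈ A}. With |A| = 4, there are |A|^2 = 16 ordered sum pairs; collecting distinct values, A + A = {-38, -27, -16, -4, 5, 7, 16, 30, 39, 48}, so |A + A| = 10. Thus K = 10/4 = 5/2. For comparison, the minimum possible |A + A| over all 4-element sets is 2·4 − 1 = 7 (so min K = 7/4), attained only by arithmetic progressions.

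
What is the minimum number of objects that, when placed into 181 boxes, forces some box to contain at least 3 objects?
n = (3 − 1)·181 + 1 = 363

By the generalised pigeonhole principle, to guarantee some box contains ≥ r objects we need more than (r − 1) · k objects total. Threshold: n = (r − 1) · k + 1. With r = 3 and k = 181: n = 2 · 181 + 1 = 362 + 1 = 363. For n = 362 = 2 · 181, we can put exactly 2 objects in every box, avoiding 3 in any single one — so 363 is tight.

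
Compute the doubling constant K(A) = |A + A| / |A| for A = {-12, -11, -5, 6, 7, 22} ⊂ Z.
K = |A + A| / |A| = 20/6 = 10/3

Enumerate A + A = {a + b : a, b ∈ A}. With |A| = 6, there are |A|^2 = 36 ordered sum pairs; collecting distinct values, A + A = {-24, -23, -22, -17, -16, -10, -6, -5, -4, 1, 2, 10, 11, 12, 13, 14, 17, 28, 29, 44}, so |A + A| = 20. Thus K = 20/6 = 10/3. For comparison, the minimum possible |A + A| over all 6-element sets is 2·6 − 1 = 11 (so min K = 11/6), attained only by arithmetic progressions.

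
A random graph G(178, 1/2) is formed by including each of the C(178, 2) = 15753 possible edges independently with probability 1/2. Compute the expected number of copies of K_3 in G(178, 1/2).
E[# K_3] = C(178, 3) · (1/2)^C(3, 2) = 924176 / 2^3 = 115522

For each 3-subset S of vertices (there are C(178, 3) = 924176 such S), let X_S = 1 if S induces a K_3 (all C(3, 2) = 3 edges present). Then P(X_S = 1) = (1/2)^3 = 1/8. By linearity of expectation, E[# K_3] = C(178, 3) · (1/2)^3 = 924176 / 8 = 115522.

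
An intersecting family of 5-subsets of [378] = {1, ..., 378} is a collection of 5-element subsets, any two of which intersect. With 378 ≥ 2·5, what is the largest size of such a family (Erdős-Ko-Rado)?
max |F| = C(377, 4) = 828363250

Erdős-Ko-Rado (1961): when n ≥ 2k, max |F| = C(n−1, k−1). The bound is attained by the star {A : i ∈ A} for any fixed i ∈ [n]. Here C(378−1, 5−1) = C(377, 4) = 828363250.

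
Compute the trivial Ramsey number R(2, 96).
R(2, 96) = 96

R(2, k) = k for all k ≥ 2: in a 2-colouring of K_k, either some edge is red (a red K_2) or all edges are blue (a blue K_k). And K_{95} coloured all-blue has no blue K_96, so R(2, 96) > 95. Hence R(2, 96) = 96.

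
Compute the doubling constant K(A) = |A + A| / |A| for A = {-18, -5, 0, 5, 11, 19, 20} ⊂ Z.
K = |A + A| / |A| = 27/7

Enumerate A + A = {a + b : a, b ∈ A}. With |A| = 7, there are |A|^2 = 49 ordered sum pairs; collecting distinct values, A + A = {-36, -23, -18, -13, -10, -7, -5, 0, 1, 2, 5, 6, 10, 11, 14, 15, 16, 19, 20, 22, 24, 25, 30, 31, 38, 39, 40}, so |A + A| = 27. Thus K = 27/7. For comparison, the minimum possible |A + A| over all 7-element sets is 2·7 − 1 = 13 (so min K = 13/7), attained only by arithmetic progressions.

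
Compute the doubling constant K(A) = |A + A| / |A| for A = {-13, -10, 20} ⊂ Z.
K = |A + A| / |A| = 6/3 = 2

Enumerate A + A = {a + b : a, b ∈ A}. With |A| = 3, there are |A|^2 = 9 ordered sum pairs; collecting distinct values, A + A = {-26, -23, -20, 7, 10, 40}, so |A + A| = 6. Thus K = 6/3 = 2. For comparison, the minimum possible |A + A| over all 3-element sets is 2·3 − 1 = 5 (so min K = 5/3), attained only by arithmetic progressions.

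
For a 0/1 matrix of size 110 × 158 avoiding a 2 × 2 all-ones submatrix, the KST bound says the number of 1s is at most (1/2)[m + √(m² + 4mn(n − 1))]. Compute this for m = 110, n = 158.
z(110, 158; 2, 2) ≤ (1/2)[110 + √(110² + 4·110·158·157)] = (1/2)[110 + √10926740] = 1707.781

Kővári–Sós–Turán: let r_1, ..., r_110 be the row sums and z = Σ r_i the total number of 1s. Each pair of columns can share at most one row with both entries 1 (else a 2×2 all-ones block appears), so Σ_i C(r_i, 2) ≤ C(158, 2) = 12403. By convexity Σ_i C(r_i, 2) ≥ 110·C(z/110, 2) = z(z − 110)/(2·110), giving z² − 110z − 110·158·157 ≤ 0 and hence z ≤ (1/2)[110 + √(12100 + 4·2728660)] = (1/2)[110 + √10926740] ≈ (1/2)(110 + 3305.562) = 1707.781.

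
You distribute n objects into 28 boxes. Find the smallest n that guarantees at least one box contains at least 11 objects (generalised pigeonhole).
n = (11 − 1)·28 + 1 = 281

By the generalised pigeonhole principle, to guarantee some box contains ≥ r objects we need more than (r − 1) · k objects total. Threshold: n = (r − 1) · k + 1. With r = 11 and k = 28: n = 10 · 28 + 1 = 280 + 1 = 281. For n = 280 = 10 · 28, we can put exactly 10 objects in every box, avoiding 11 in any single one — so 281 is tight.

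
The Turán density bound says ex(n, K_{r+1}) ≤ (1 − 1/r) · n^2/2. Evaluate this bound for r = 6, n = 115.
Turán density bound = (5/6) · 115^2/2 = 66125/12 ≈ 5510.4167

Turán's theorem: ex(n, K_{r+1}) is achieved by the complete r-partite Turán graph T(n, r) with parts as balanced as possible, and is at most (1 − 1/r) · n^2/2. For r = 6, n = 115: the density bound is (5/6) · 13225/2 = 66125/12 ≈ 5510.4167. The integer-valued extremum is e(T(115, 6)) = 5510, which is strictly less than the density bound 66125/12 since 6 ∤ 115 (the parts of T(115, 6) cannot all be equal).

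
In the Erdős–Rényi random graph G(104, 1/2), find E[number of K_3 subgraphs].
E[# K_3] = C(104, 3) · (1/2)^C(3, 2) = 182104 / 2^3 = 22763

For each 3-subset S of vertices (there are C(104, 3) = 182104 such S), let X_S = 1 if S induces a K_3 (all C(3, 2) = 3 edges present). Then P(X_S = 1) = (1/2)^3 = 1/8. By linearity of expectation, E[# K_3] = C(104, 3) · (1/2)^3 = 182104 / 8 = 22763.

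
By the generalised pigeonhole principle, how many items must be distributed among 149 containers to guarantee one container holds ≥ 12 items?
n = (12 − 1)·149 + 1 = 1640

By the generalised pigeonhole principle, to guarantee some box contains ≥ r objects we need more than (r − 1) · k objects total. Threshold: n = (r − 1) · k + 1. With r = 12 and k = 149: n = 11 · 149 + 1 = 1639 + 1 = 1640. For n = 1639 = 11 · 149, we can put exactly 11 objects in every box, avoiding 12 in any single one — so 1640 is tight.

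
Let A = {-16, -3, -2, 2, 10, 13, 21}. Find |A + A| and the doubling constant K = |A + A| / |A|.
K = |A + A| / |A| = 26/7

Enumerate A + A = {a + b : a, b ∈ A}. With |A| = 7, there are |A|^2 = 49 ordered sum pairs; collecting distinct values, A + A = {-32, -19, -18, -14, -6, -5, -4, -3, -1, 0, 4, 5, 7, 8, 10, 11, 12, 15, 18, 19, 20, 23, 26, 31, 34, 42}, so |A + A| = 26. Thus K = 26/7. For comparison, the minimum possible |A + A| over all 7-element sets is 2·7 − 1 = 13 (so min K = 13/7), attained only by arithmetic progressions.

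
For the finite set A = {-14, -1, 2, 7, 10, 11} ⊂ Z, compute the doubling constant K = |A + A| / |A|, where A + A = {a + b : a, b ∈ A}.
K = |A + A| / |A| = 20/6 = 10/3

Enumerate A + A = {a + b : a, b ∈ A}. With |A| = 6, there are |A|^2 = 36 ordered sum pairs; collecting distinct values, A + A = {-28, -15, -12, -7, -4, -3, -2, 1, 4, 6, 9, 10, 12, 13, 14, 17, 18, 20, 21, 22}, so |A + A| = 20. Thus K = 20/6 = 10/3. For comparison, the minimum possible |A + A| over all 6-element sets is 2·6 − 1 = 11 (so min K = 11/6), attained only by arithmetic progressions.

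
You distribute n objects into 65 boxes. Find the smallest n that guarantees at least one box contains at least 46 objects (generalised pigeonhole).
n = (46 − 1)·65 + 1 = 2926

By the generalised pigeonhole principle, to guarantee some box contains ≥ r objects we need more than (r − 1) · k objects total. Threshold: n = (r − 1) · k + 1. With r = 46 and k = 65: n = 45 · 65 + 1 = 2925 + 1 = 2926. For n = 2925 = 45 · 65, we can put exactly 45 objects in every box, avoiding 46 in any single one — so 2926 is tight.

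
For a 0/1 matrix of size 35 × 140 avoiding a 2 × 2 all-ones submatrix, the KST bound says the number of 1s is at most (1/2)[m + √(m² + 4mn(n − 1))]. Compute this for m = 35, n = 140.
z(35, 140; 2, 2) ≤ (1/2)[35 + √(35² + 4·35·140·139)] = (1/2)[35 + √2725625] = 842.9733

Kővári–Sós–Turán: let r_1, ..., r_35 be the row sums and z = Σ r_i the total number of 1s. Each pair of columns can share at most one row with both entries 1 (else a 2×2 all-ones block appears), so Σ_i C(r_i, 2) ≤ C(140, 2) = 9730. By convexity Σ_i C(r_i, 2) ≥ 35·C(z/35, 2) = z(z − 35)/(2·35), giving z² − 35z − 35·140·139 ≤ 0 and hence z ≤ (1/2)[35 + √(1225 + 4·681100)] = (1/2)[35 + √2725625] ≈ (1/2)(35 + 1650.9467) = 842.9733.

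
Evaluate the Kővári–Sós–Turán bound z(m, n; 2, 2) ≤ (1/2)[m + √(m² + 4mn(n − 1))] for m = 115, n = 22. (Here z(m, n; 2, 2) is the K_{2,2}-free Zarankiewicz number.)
z(115, 22; 2, 2) ≤ (1/2)[115 + √(115² + 4·115·22·21)] = (1/2)[115 + √225745] = 295.0631

Kővári–Sós–Turán: let r_1, ..., r_115 be the row sums and z = Σ r_i the total number of 1s. Each pair of columns can share at most one row with both entries 1 (else a 2×2 all-ones block appears), so Σ_i C(r_i, 2) ≤ C(22, 2) = 231. By convexity Σ_i C(r_i, 2) ≥ 115·C(z/115, 2) = z(z − 115)/(2·115), giving z² − 115z − 115·22·21 ≤ 0 and hence z ≤ (1/2)[115 + √(13225 + 4·53130)] = (1/2)[115 + √225745] ≈ (1/2)(115 + 475.1263) = 295.0631.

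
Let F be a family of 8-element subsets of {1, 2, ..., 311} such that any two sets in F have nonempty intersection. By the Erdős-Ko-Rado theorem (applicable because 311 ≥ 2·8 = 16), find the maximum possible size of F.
max |F| = C(310, 7) = 50988657595920

Erdős-Ko-Rado (1961): when n ≥ 2k, max |F| = C(n−1, k−1). The bound is attained by the star {A : i ∈ A} for any fixed i ∈ [n]. Here C(311−1, 8−1) = C(310, 7) = 50988657595920.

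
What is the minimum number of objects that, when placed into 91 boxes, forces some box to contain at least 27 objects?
n = (27 − 1)·91 + 1 = 2367

By the generalised pigeonhole principle, to guarantee some box contains ≥ r objects we need more than (r − 1) · k objects total. Threshold: n = (r − 1) · k + 1. With r = 27 and k = 91: n = 26 · 91 + 1 = 2366 + 1 = 2367. For n = 2366 = 26 · 91, we can put exactly 26 objects in every box, avoiding 27 in any single one — so 2367 is tight.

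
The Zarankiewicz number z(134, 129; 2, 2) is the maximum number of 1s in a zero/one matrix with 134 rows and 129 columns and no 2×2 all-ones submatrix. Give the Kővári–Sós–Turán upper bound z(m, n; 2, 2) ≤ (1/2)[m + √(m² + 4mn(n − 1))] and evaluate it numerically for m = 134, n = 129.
z(134, 129; 2, 2) ≤ (1/2)[134 + √(134² + 4·134·129·128)] = (1/2)[134 + √8868388] = 1555.9919

Kővári–Sós–Turán: let r_1, ..., r_134 be the row sums and z = Σ r_i the total number of 1s. Each pair of columns can share at most one row with both entries 1 (else a 2×2 all-ones block appears), so Σ_i C(r_i, 2) ≤ C(129, 2) = 8256. By convexity Σ_i C(r_i, 2) ≥ 134·C(z/134, 2) = z(z − 134)/(2·134), giving z² − 134z − 134·129·128 ≤ 0 and hence z ≤ (1/2)[134 + √(17956 + 4·2212608)] = (1/2)[134 + √8868388] ≈ (1/2)(134 + 2977.9839) = 1555.9919.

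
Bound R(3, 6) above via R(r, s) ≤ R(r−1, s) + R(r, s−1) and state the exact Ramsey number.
R(3, 6) ≤ R(2, 6) + R(3, 5) = 6 + 14 = 20; exact value R(3, 6) = 18.

The Erdős–Szekeres recurrence R(r, s) ≤ R(r−1, s) + R(r, s−1) applied to (r, s) = (3, 6) gives
  R(3, 6) ≤ R(2, 6) + R(3, 5) = 6 + 14 = 20.
(Recall R(2, k) = k and R is symmetric.) The recurrence is not tight here (it gives 20, but the exact value is R(3, 6) = 18); the tight upper bound requires a sharper argument than the simple recurrence, combined with a lower-bound construction on K_{17}.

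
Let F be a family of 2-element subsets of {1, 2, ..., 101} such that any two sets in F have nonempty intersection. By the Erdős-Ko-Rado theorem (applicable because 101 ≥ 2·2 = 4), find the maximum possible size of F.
max |F| = C(100, 1) = 100

Erdős-Ko-Rado (1961): when n ≥ 2k, max |F| = C(n−1, k−1). The bound is attained by the star {A : i ∈ A} for any fixed i ∈ [n]. Here C(101−1, 2−1) = C(100, 1) = 100.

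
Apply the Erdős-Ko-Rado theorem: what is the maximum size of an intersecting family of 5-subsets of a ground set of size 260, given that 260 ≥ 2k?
max |F| = C(259, 4) = 183181376

Erdős-Ko-Rado (1961): when n ≥ 2k, max |F| = C(n−1, k−1). The bound is attained by the star {A : i ∈ A} for any fixed i ∈ [n]. Here C(260−1, 5−1) = C(259, 4) = 183181376.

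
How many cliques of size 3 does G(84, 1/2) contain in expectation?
E[# K_3] = C(84, 3) · (1/2)^C(3, 2) = 95284 / 2^3 = 23821/2 = 11910.5

For each 3-subset S of vertices (there are C(84, 3) = 95284 such S), let X_S = 1 if S induces a K_3 (all C(3, 2) = 3 edges present). Then P(X_S = 1) = (1/2)^3 = 1/8. By linearity of expectation, E[# K_3] = C(84, 3) · (1/2)^3 = 95284 / 8 = 23821/2 = 11910.5.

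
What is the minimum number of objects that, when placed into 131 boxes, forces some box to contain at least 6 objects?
n = (6 − 1)·131 + 1 = 656

By the generalised pigeonhole principle, to guarantee some box contains ≥ r objects we need more than (r − 1) · k objects total. Threshold: n = (r − 1) · k + 1. With r = 6 and k = 131: n = 5 · 131 + 1 = 655 + 1 = 656. For n = 655 = 5 · 131, we can put exactly 5 objects in every box, avoiding 6 in any single one — so 656 is tight.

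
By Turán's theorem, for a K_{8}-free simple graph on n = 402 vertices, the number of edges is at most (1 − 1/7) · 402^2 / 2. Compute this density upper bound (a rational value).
Turán density bound = (6/7) · 402^2/2 = 484812/7 ≈ 69258.8571

Turán's theorem: ex(n, K_{r+1}) is achieved by the complete r-partite Turán graph T(n, r) with parts as balanced as possible, and is at most (1 − 1/r) · n^2/2. For r = 7, n = 402: the density bound is (6/7) · 161604/2 = 484812/7 ≈ 69258.8571. The integer-valued extremum is e(T(402, 7)) = 69258, which is strictly less than the density bound 484812/7 since 7 ∤ 402 (the parts of T(402, 7) cannot all be equal).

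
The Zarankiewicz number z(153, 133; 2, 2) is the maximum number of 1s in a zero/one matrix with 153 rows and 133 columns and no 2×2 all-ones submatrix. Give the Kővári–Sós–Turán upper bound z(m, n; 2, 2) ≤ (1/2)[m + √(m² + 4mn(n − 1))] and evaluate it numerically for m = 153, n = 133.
z(153, 133; 2, 2) ≤ (1/2)[153 + √(153² + 4·153·133·132)] = (1/2)[153 + √10767681] = 1717.2072

Kővári–Sós–Turán: let r_1, ..., r_153 be the row sums and z = Σ r_i the total number of 1s. Each pair of columns can share at most one row with both entries 1 (else a 2×2 all-ones block appears), so Σ_i C(r_i, 2) ≤ C(133, 2) = 8778. By convexity Σ_i C(r_i, 2) ≥ 153·C(z/153, 2) = z(z − 153)/(2·153), giving z² − 153z − 153·133·132 ≤ 0 and hence z ≤ (1/2)[153 + √(23409 + 4·2686068)] = (1/2)[153 + √10767681] ≈ (1/2)(153 + 3281.4145) = 1717.2072.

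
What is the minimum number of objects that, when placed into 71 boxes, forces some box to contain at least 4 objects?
n = (4 − 1)·71 + 1 = 214

By the generalised pigeonhole principle, to guarantee some box contains ≥ r objects we need more than (r − 1) · k objects total. Threshold: n = (r − 1) · k + 1. With r = 4 and k = 71: n = 3 · 71 + 1 = 213 + 1 = 214. For n = 213 = 3 · 71, we can put exactly 3 objects in every box, avoiding 4 in any single one — so 214 is tight.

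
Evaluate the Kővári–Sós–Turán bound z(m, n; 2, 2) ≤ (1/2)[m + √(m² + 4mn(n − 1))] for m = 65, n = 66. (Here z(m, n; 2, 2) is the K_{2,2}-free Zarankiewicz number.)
z(65, 66; 2, 2) ≤ (1/2)[65 + √(65² + 4·65·66·65)] = (1/2)[65 + √1119625] = 561.5617

Kővári–Sós–Turán: let r_1, ..., r_65 be the row sums and z = Σ r_i the total number of 1s. Each pair of columns can share at most one row with both entries 1 (else a 2×2 all-ones block appears), so Σ_i C(r_i, 2) ≤ C(66, 2) = 2145. By convexity Σ_i C(r_i, 2) ≥ 65·C(z/65, 2) = z(z − 65)/(2·65), giving z² − 65z − 65·66·65 ≤ 0 and hence z ≤ (1/2)[65 + √(4225 + 4·278850)] = (1/2)[65 + √1119625] ≈ (1/2)(65 + 1058.1233) = 561.5617.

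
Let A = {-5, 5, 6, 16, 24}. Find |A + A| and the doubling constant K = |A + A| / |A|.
K = |A + A| / |A| = 14/5

Enumerate A + A = {a + b : a, b ∈ A}. With |A| = 5, there are |A|^2 = 25 ordered sum pairs; collecting distinct values, A + A = {-10, 0, 1, 10, 11, 12, 19, 21, 22, 29, 30, 32, 40, 48}, so |A + A| = 14. Thus K = 14/5. For comparison, the minimum possible |A + A| over all 5-element sets is 2·5 − 1 = 9 (so min K = 9/5), attained only by arithmetic progressions.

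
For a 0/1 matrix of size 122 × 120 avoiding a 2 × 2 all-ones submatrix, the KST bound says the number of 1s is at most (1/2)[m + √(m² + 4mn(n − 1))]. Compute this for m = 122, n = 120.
z(122, 120; 2, 2) ≤ (1/2)[122 + √(122² + 4·122·120·119)] = (1/2)[122 + √6983524] = 1382.3179

Kővári–Sós–Turán: let r_1, ..., r_122 be the row sums and z = Σ r_i the total number of 1s. Each pair of columns can share at most one row with both entries 1 (else a 2×2 all-ones block appears), so Σ_i C(r_i, 2) ≤ C(120, 2) = 7140. By convexity Σ_i C(r_i, 2) ≥ 122·C(z/122, 2) = z(z − 122)/(2·122), giving z² − 122z − 122·120·119 ≤ 0 and hence z ≤ (1/2)[122 + √(14884 + 4·1742160)] = (1/2)[122 + √6983524] ≈ (1/2)(122 + 2642.6358) = 1382.3179.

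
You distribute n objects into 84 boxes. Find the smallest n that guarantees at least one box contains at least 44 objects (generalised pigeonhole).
n = (44 − 1)·84 + 1 = 3613

By the generalised pigeonhole principle, to guarantee some box contains ≥ r objects we need more than (r − 1) · k objects total. Threshold: n = (r − 1) · k + 1. With r = 44 and k = 84: n = 43 · 84 + 1 = 3612 + 1 = 3613. For n = 3612 = 43 · 84, we can put exactly 43 objects in every box, avoiding 44 in any single one — so 3613 is tight.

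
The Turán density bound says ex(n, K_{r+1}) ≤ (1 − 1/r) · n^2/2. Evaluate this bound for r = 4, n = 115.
Turán density bound = (3/4) · 115^2/2 = 39675/8 ≈ 4959.375

Turán's theorem: ex(n, K_{r+1}) is achieved by the complete r-partite Turán graph T(n, r) with parts as balanced as possible, and is at most (1 − 1/r) · n^2/2. For r = 4, n = 115: the density bound is (3/4) · 13225/2 = 39675/8 ≈ 4959.375. The integer-valued extremum is e(T(115, 4)) = 4959, which is strictly less than the density bound 39675/8 since 4 ∤ 115 (the parts of T(115, 4) cannot all be equal).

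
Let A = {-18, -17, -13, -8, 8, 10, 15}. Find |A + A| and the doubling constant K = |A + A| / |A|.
K = |A + A| / |A| = 25/7

Enumerate A + A = {a + b : a, b ∈ A}. With |A| = 7, there are |A|^2 = 49 ordered sum pairs; collecting distinct values, A + A = {-36, -35, -34, -31, -30, -26, -25, -21, -16, -10, -9, -8, -7, -5, -3, -2, 0, 2, 7, 16, 18, 20, 23, 25, 30}, so |A + A| = 25. Thus K = 25/7. For comparison, the minimum possible |A + A| over all 7-element sets is 2·7 − 1 = 13 (so min K = 13/7), attained only by arithmetic progressions.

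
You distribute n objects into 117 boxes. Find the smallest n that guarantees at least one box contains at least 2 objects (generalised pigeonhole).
n = (2 − 1)·117 + 1 = 118

By the generalised pigeonhole principle, to guarantee some box contains ≥ r objects we need more than (r − 1) · k objects total. Threshold: n = (r − 1) · k + 1. With r = 2 and k = 117: n = 1 · 117 + 1 = 117 + 1 = 118. For n = 117 = 1 · 117, we can put exactly 1 objects in every box, avoiding 2 in any single one — so 118 is tight.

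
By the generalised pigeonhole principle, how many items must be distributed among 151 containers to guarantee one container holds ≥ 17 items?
n = (17 − 1)·151 + 1 = 2417

By the generalised pigeonhole principle, to guarantee some box contains ≥ r objects we need more than (r − 1) · k objects total. Threshold: n = (r − 1) · k + 1. With r = 17 and k = 151: n = 16 · 151 + 1 = 2416 + 1 = 2417. For n = 2416 = 16 · 151, we can put exactly 16 objects in every box, avoiding 17 in any single one — so 2417 is tight.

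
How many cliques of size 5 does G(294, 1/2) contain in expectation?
E[# K_5] = C(294, 5) · (1/2)^C(5, 2) = 17689173558 / 2^10 = 8844586779/512 ≈ 17274583.552734

For each 5-subset S of vertices (there are C(294, 5) = 17689173558 such S), let X_S = 1 if S induces a K_5 (all C(5, 2) = 10 edges present). Then P(X_S = 1) = (1/2)^10 = 1/1024. By linearity of expectation, E[# K_5] = C(294, 5) · (1/2)^10 = 17689173558 / 1024 = 8844586779/512 ≈ 17274583.552734.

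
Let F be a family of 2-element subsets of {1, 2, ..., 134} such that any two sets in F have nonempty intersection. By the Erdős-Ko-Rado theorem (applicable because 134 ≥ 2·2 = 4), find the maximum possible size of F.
max |F| = C(133, 1) = 133

Erdős-Ko-Rado (1961): when n ≥ 2k, max |F| = C(n−1, k−1). The bound is attained by the star {A : i ∈ A} for any fixed i ∈ [n]. Here C(134−1, 2−1) = C(133, 1) = 133.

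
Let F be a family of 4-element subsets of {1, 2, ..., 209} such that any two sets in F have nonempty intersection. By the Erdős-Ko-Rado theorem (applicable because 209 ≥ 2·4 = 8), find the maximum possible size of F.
max |F| = C(208, 3) = 1478256

Erdős-Ko-Rado (1961): when n ≥ 2k, max |F| = C(n−1, k−1). The bound is attained by the star {A : i ∈ A} for any fixed i ∈ [n]. Here C(209−1, 4−1) = C(208, 3) = 1478256.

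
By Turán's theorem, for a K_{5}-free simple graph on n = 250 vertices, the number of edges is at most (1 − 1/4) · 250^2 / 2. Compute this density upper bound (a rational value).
Turán density bound = (3/4) · 250^2/2 = 46875/2 ≈ 23437.5

Turán's theorem: ex(n, K_{r+1}) is achieved by the complete r-partite Turán graph T(n, r) with parts as balanced as possible, and is at most (1 − 1/r) · n^2/2. For r = 4, n = 250: the density bound is (3/4) · 62500/2 = 46875/2 ≈ 23437.5. The integer-valued extremum is e(T(250, 4)) = 23437, which is strictly less than the density bound 46875/2 since 4 ∤ 250 (the parts of T(250, 4) cannot all be equal).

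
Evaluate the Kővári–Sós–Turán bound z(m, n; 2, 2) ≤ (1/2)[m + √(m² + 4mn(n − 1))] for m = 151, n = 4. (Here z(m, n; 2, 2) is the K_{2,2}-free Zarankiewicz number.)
z(151, 4; 2, 2) ≤ (1/2)[151 + √(151² + 4·151·4·3)] = (1/2)[151 + √30049] = 162.1732

Kővári–Sós–Turán: let r_1, ..., r_151 be the row sums and z = Σ r_i the total number of 1s. Each pair of columns can share at most one row with both entries 1 (else a 2×2 all-ones block appears), so Σ_i C(r_i, 2) ≤ C(4, 2) = 6. By convexity Σ_i C(r_i, 2) ≥ 151·C(z/151, 2) = z(z − 151)/(2·151), giving z² − 151z − 151·4·3 ≤ 0 and hence z ≤ (1/2)[151 + √(22801 + 4·1812)] = (1/2)[151 + √30049] ≈ (1/2)(151 + 173.3465) = 162.1732.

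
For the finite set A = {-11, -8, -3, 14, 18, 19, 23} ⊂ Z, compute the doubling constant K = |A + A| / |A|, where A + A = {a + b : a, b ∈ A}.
K = |A + A| / |A| = 25/7

Enumerate A + A = {a + b : a, b ∈ A}. With |A| = 7, there are |A|^2 = 49 ordered sum pairs; collecting distinct values, A + A = {-22, -19, -16, -14, -11, -6, 3, 6, 7, 8, 10, 11, 12, 15, 16, 20, 28, 32, 33, 36, 37, 38, 41, 42, 46}, so |A + A| = 25. Thus K = 25/7. For comparison, the minimum possible |A + A| over all 7-element sets is 2·7 − 1 = 13 (so min K = 13/7), attained only by arithmetic progressions.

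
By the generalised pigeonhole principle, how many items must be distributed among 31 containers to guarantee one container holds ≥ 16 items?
n = (16 − 1)·31 + 1 = 466

By the generalised pigeonhole principle, to guarantee some box contains ≥ r objects we need more than (r − 1) · k objects total. Threshold: n = (r − 1) · k + 1. With r = 16 and k = 31: n = 15 · 31 + 1 = 465 + 1 = 466. For n = 465 = 15 · 31, we can put exactly 15 objects in every box, avoiding 16 in any single one — so 466 is tight.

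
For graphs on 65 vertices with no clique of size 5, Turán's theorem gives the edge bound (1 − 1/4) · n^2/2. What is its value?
Turán density bound = (3/4) · 65^2/2 = 12675/8 ≈ 1584.375

Turán's theorem: ex(n, K_{r+1}) is achieved by the complete r-partite Turán graph T(n, r) with parts as balanced as possible, and is at most (1 − 1/r) · n^2/2. For r = 4, n = 65: the density bound is (3/4) · 4225/2 = 12675/8 ≈ 1584.375. The integer-valued extremum is e(T(65, 4)) = 1584, which is strictly less than the density bound 12675/8 since 4 ∤ 65 (the parts of T(65, 4) cannot all be equal).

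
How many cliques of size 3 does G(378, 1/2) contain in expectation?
E[# K_3] = C(378, 3) · (1/2)^C(3, 2) = 8930376 / 2^3 = 1116297

For each 3-subset S of vertices (there are C(378, 3) = 8930376 such S), let X_S = 1 if S induces a K_3 (all C(3, 2) = 3 edges present). Then P(X_S = 1) = (1/2)^3 = 1/8. By linearity of expectation, E[# K_3] = C(378, 3) · (1/2)^3 = 8930376 / 8 = 1116297.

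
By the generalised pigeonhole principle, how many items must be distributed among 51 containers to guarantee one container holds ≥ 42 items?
n = (42 − 1)·51 + 1 = 2092

By the generalised pigeonhole principle, to guarantee some box contains ≥ r objects we need more than (r − 1) · k objects total. Threshold: n = (r − 1) · k + 1. With r = 42 and k = 51: n = 41 · 51 + 1 = 2091 + 1 = 2092. For n = 2091 = 41 · 51, we can put exactly 41 objects in every box, avoiding 42 in any single one — so 2092 is tight.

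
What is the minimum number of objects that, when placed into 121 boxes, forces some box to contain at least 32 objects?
n = (32 − 1)·121 + 1 = 3752

By the generalised pigeonhole principle, to guarantee some box contains ≥ r objects we need more than (r − 1) · k objects total. Threshold: n = (r − 1) · k + 1. With r = 32 and k = 121: n = 31 · 121 + 1 = 3751 + 1 = 3752. For n = 3751 = 31 · 121, we can put exactly 31 objects in every box, avoiding 32 in any single one — so 3752 is tight.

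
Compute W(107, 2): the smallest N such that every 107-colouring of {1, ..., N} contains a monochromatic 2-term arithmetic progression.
W(107, 2) = 107 + 1 = 108

A 2-term AP is any pair of integers, so a monochromatic 2-AP exists iff some colour is used at least twice. With 107 colours, the colouring i ↦ i on {1, ..., 107} uses each colour once, avoiding any monochromatic pair, so W(107, 2) > 107. For {1, ..., 108}, pigeonhole forces two integers of the same colour, which form a monochromatic 2-AP. Hence W(107, 2) = 108.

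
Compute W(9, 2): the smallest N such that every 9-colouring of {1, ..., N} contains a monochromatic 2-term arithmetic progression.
W(9, 2) = 9 + 1 = 10

A 2-term AP is any pair of integers, so a monochromatic 2-AP exists iff some colour is used at least twice. With 9 colours, the colouring i ↦ i on {1, ..., 9} uses each colour once, avoiding any monochromatic pair, so W(9, 2) > 9. For {1, ..., 10}, pigeonhole forces two integers of the same colour, which form a monochromatic 2-AP. Hence W(9, 2) = 10.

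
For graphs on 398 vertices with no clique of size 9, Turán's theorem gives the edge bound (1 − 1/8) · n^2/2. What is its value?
Turán density bound = (7/8) · 398^2/2 = 277207/4 ≈ 69301.75

Turán's theorem: ex(n, K_{r+1}) is achieved by the complete r-partite Turán graph T(n, r) with parts as balanced as possible, and is at most (1 − 1/r) · n^2/2. For r = 8, n = 398: the density bound is (7/8) · 158404/2 = 277207/4 ≈ 69301.75. The integer-valued extremum is e(T(398, 8)) = 69301, which is strictly less than the density bound 277207/4 since 8 ∤ 398 (the parts of T(398, 8) cannot all be equal).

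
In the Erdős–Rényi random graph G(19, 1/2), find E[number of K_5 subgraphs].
E[# K_5] = C(19, 5) · (1/2)^C(5, 2) = 11628 / 2^10 = 2907/256 ≈ 11.355469

For each 5-subset S of vertices (there are C(19, 5) = 11628 such S), let X_S = 1 if S induces a K_5 (all C(5, 2) = 10 edges present). Then P(X_S = 1) = (1/2)^10 = 1/1024. By linearity of expectation, E[# K_5] = C(19, 5) · (1/2)^10 = 11628 / 1024 = 2907/256 ≈ 11.355469.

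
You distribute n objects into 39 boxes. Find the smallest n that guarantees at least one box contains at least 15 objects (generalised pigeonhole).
n = (15 − 1)·39 + 1 = 547

By the generalised pigeonhole principle, to guarantee some box contains ≥ r objects we need more than (r − 1) · k objects total. Threshold: n = (r − 1) · k + 1. With r = 15 and k = 39: n = 14 · 39 + 1 = 546 + 1 = 547. For n = 546 = 14 · 39, we can put exactly 14 objects in every box, avoiding 15 in any single one — so 547 is tight.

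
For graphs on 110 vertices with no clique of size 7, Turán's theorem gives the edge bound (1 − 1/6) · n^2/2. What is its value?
Turán density bound = (5/6) · 110^2/2 = 15125/3 ≈ 5041.6667

Turán's theorem: ex(n, K_{r+1}) is achieved by the complete r-partite Turán graph T(n, r) with parts as balanced as possible, and is at most (1 − 1/r) · n^2/2. For r = 6, n = 110: the density bound is (5/6) · 12100/2 = 15125/3 ≈ 5041.6667. The integer-valued extremum is e(T(110, 6)) = 5041, which is strictly less than the density bound 15125/3 since 6 ∤ 110 (the parts of T(110, 6) cannot all be equal).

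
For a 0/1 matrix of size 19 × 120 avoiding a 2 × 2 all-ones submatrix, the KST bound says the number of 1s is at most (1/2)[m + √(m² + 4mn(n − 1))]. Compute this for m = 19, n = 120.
z(19, 120; 2, 2) ≤ (1/2)[19 + √(19² + 4·19·120·119)] = (1/2)[19 + √1085641] = 530.4705

Kővári–Sós–Turán: let r_1, ..., r_19 be the row sums and z = Σ r_i the total number of 1s. Each pair of columns can share at most one row with both entries 1 (else a 2×2 all-ones block appears), so Σ_i C(r_i, 2) ≤ C(120, 2) = 7140. By convexity Σ_i C(r_i, 2) ≥ 19·C(z/19, 2) = z(z − 19)/(2·19), giving z² − 19z − 19·120·119 ≤ 0 and hence z ≤ (1/2)[19 + √(361 + 4·271320)] = (1/2)[19 + √1085641] ≈ (1/2)(19 + 1041.941) = 530.4705.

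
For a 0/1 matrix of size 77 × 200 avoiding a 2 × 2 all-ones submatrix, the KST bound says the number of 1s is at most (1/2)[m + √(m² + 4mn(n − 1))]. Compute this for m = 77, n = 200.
z(77, 200; 2, 2) ≤ (1/2)[77 + √(77² + 4·77·200·199)] = (1/2)[77 + √12264329] = 1789.5232

Kővári–Sós–Turán: let r_1, ..., r_77 be the row sums and z = Σ r_i the total number of 1s. Each pair of columns can share at most one row with both entries 1 (else a 2×2 all-ones block appears), so Σ_i C(r_i, 2) ≤ C(200, 2) = 19900. By convexity Σ_i C(r_i, 2) ≥ 77·C(z/77, 2) = z(z − 77)/(2·77), giving z² − 77z − 77·200·199 ≤ 0 and hence z ≤ (1/2)[77 + √(5929 + 4·3064600)] = (1/2)[77 + √12264329] ≈ (1/2)(77 + 3502.0464) = 1789.5232.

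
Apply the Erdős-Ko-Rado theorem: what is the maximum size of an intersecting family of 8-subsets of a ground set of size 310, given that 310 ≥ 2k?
max |F| = C(309, 7) = 49837300811496

The Erdős-Ko-Rado theorem states: for n ≥ 2k, an intersecting family of k-subsets of an n-element set has size at most C(n − 1, k − 1), with equality for 'star' families {A ⊆ [n] : |A| = k, i ∈ A} (fix an element i). For n = 310, k = 8: C(309, 7) = 49837300811496.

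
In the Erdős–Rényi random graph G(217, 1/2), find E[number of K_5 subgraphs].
E[# K_5] = C(217, 5) · (1/2)^C(5, 2) = 3827930778 / 2^10 = 1913965389/512 ≈ 3738213.650391

For each 5-subset S of vertices (there are C(217, 5) = 3827930778 such S), let X_S = 1 if S induces a K_5 (all C(5, 2) = 10 edges present). Then P(X_S = 1) = (1/2)^10 = 1/1024. By linearity of expectation, E[# K_5] = C(217, 5) · (1/2)^10 = 3827930778 / 1024 = 1913965389/512 ≈ 3738213.650391.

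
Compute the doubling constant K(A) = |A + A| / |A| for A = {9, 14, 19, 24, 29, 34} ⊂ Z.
K = |A + A| / |A| = 11/6

Enumerate A + A = {a + b : a, b ∈ A}. With |A| = 6, there are |A|^2 = 36 ordered sum pairs; collecting distinct values, A + A = {18, 23, 28, 33, 38, 43, 48, 53, 58, 63, 68}, so |A + A| = 11. Thus K = 11/6. Here |A + A| = 2|A| − 1 = 11, the minimum possible — so K = 11/6 is minimal, which holds iff A is an arithmetic progression.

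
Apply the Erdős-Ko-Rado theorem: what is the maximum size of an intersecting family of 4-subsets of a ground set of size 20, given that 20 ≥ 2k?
max |F| = C(19, 3) = 969

The Erdős-Ko-Rado theorem states: for n ≥ 2k, an intersecting family of k-subsets of an n-element set has size at most C(n − 1, k − 1), with equality for 'star' families {A ⊆ [n] : |A| = k, i ∈ A} (fix an element i). For n = 20, k = 4: C(19, 3) = 969.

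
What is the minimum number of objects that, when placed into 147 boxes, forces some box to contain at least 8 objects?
n = (8 − 1)·147 + 1 = 1030

By the generalised pigeonhole principle, to guarantee some box contains ≥ r objects we need more than (r − 1) · k objects total. Threshold: n = (r − 1) · k + 1. With r = 8 and k = 147: n = 7 · 147 + 1 = 1029 + 1 = 1030. For n = 1029 = 7 · 147, we can put exactly 7 objects in every box, avoiding 8 in any single one — so 1030 is tight.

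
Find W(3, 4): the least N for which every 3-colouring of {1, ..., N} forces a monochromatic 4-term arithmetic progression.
W(3, 4) = 293

This is a classical value, W(3, 4) = 293, established by combining an explicit 3-colouring of {1, ..., 292} with no monochromatic 4-AP (giving the lower bound W(3, 4) > 292) and a finite case analysis / exhaustive computer search showing every 3-colouring of {1, ..., 293} has such an AP.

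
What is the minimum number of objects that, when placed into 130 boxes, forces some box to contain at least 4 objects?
n = (4 − 1)·130 + 1 = 391

By the generalised pigeonhole principle, to guarantee some box contains ≥ r objects we need more than (r − 1) · k objects total. Threshold: n = (r − 1) · k + 1. With r = 4 and k = 130: n = 3 · 130 + 1 = 390 + 1 = 391. For n = 390 = 3 · 130, we can put exactly 3 objects in every box, avoiding 4 in any single one — so 391 is tight.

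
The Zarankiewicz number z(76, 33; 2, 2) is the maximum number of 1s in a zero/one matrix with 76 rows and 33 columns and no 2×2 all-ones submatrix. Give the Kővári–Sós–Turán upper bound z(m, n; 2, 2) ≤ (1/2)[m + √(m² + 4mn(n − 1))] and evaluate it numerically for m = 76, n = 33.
z(76, 33; 2, 2) ≤ (1/2)[76 + √(76² + 4·76·33·32)] = (1/2)[76 + √326800] = 323.8321

Kővári–Sós–Turán: let r_1, ..., r_76 be the row sums and z = Σ r_i the total number of 1s. Each pair of columns can share at most one row with both entries 1 (else a 2×2 all-ones block appears), so Σ_i C(r_i, 2) ≤ C(33, 2) = 528. By convexity Σ_i C(r_i, 2) ≥ 76·C(z/76, 2) = z(z − 76)/(2·76), giving z² − 76z − 76·33·32 ≤ 0 and hence z ≤ (1/2)[76 + √(5776 + 4·80256)] = (1/2)[76 + √326800] ≈ (1/2)(76 + 571.6642) = 323.8321.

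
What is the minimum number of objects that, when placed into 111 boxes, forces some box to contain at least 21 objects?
n = (21 − 1)·111 + 1 = 2221

By the generalised pigeonhole principle, to guarantee some box contains ≥ r objects we need more than (r − 1) · k objects total. Threshold: n = (r − 1) · k + 1. With r = 21 and k = 111: n = 20 · 111 + 1 = 2220 + 1 = 2221. For n = 2220 = 20 · 111, we can put exactly 20 objects in every box, avoiding 21 in any single one — so 2221 is tight.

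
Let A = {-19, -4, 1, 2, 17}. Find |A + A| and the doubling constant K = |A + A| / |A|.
K = |A + A| / |A| = 14/5

Enumerate A + A = {a + b : a, b ∈ A}. With |A| = 5, there are |A|^2 = 25 ordered sum pairs; collecting distinct values, A + A = {-38, -23, -18, -17, -8, -3, -2, 2, 3, 4, 13, 18, 19, 34}, so |A + A| = 14. Thus K = 14/5. For comparison, the minimum possible |A + A| over all 5-element sets is 2·5 − 1 = 9 (so min K = 9/5), attained only by arithmetic progressions.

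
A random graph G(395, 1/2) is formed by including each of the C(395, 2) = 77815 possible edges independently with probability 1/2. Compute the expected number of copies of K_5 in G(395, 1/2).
E[# K_5] = C(395, 5) · (1/2)^C(5, 2) = 78120937454 / 2^10 = 39060468727/512 ≈ 76289977.982422

For each 5-subset S of vertices (there are C(395, 5) = 78120937454 such S), let X_S = 1 if S induces a K_5 (all C(5, 2) = 10 edges present). Then P(X_S = 1) = (1/2)^10 = 1/1024. By linearity of expectation, E[# K_5] = C(395, 5) · (1/2)^10 = 78120937454 / 1024 = 39060468727/512 ≈ 76289977.982422.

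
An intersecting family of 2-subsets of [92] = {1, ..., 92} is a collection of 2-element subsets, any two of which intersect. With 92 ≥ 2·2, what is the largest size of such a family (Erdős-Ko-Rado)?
max |F| = C(91, 1) = 91

The Erdős-Ko-Rado theorem states: for n ≥ 2k, an intersecting family of k-subsets of an n-element set has size at most C(n − 1, k − 1), with equality for 'star' families {A ⊆ [n] : |A| = k, i ∈ A} (fix an element i). For n = 92, k = 2: C(91, 1) = 91.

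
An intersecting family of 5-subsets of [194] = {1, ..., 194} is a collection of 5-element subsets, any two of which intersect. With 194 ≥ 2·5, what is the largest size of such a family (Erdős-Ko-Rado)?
max |F| = C(193, 4) = 56031760

Erdős-Ko-Rado (1961): when n ≥ 2k, max |F| = C(n−1, k−1). The bound is attained by the star {A : i ∈ A} for any fixed i ∈ [n]. Here C(194−1, 5−1) = C(193, 4) = 56031760.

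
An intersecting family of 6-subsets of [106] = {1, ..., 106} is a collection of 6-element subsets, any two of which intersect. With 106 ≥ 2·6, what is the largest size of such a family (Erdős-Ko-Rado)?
max |F| = C(105, 5) = 96560646

Erdős-Ko-Rado (1961): when n ≥ 2k, max |F| = C(n−1, k−1). The bound is attained by the star {A : i ∈ A} for any fixed i ∈ [n]. Here C(106−1, 6−1) = C(105, 5) = 96560646.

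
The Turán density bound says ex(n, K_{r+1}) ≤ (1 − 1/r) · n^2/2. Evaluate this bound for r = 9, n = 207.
Turán density bound = (8/9) · 207^2/2 = 19044

Turán's theorem: ex(n, K_{r+1}) is achieved by the complete r-partite Turán graph T(n, r) with parts as balanced as possible, and is at most (1 − 1/r) · n^2/2. For r = 9, n = 207: the density bound is (8/9) · 42849/2 = 19044. Since 9 ∣ 207, the Turán graph T(207, 9) has parts of equal size 23, and its edge count e(T(207, 9)) = 19044 attains the density bound exactly.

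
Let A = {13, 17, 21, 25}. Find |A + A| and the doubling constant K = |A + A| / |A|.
K = |A + A| / |A| = 7/4

Enumerate A + A = {a + b : a, b ∈ A}. With |A| = 4, there are |A|^2 = 16 ordered sum pairs; collecting distinct values, A + A = {26, 30, 34, 38, 42, 46, 50}, so |A + A| = 7. Thus K = 7/4. Here |A + A| = 2|A| − 1 = 7, the minimum possible — so K = 7/4 is minimal, which holds iff A is an arithmetic progression.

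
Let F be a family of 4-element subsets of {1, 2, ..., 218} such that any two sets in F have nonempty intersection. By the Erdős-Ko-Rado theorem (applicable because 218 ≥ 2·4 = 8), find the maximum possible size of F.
max |F| = C(217, 3) = 1679580

The Erdős-Ko-Rado theorem states: for n ≥ 2k, an intersecting family of k-subsets of an n-element set has size at most C(n − 1, k − 1), with equality for 'star' families {A ⊆ [n] : |A| = k, i ∈ A} (fix an element i). For n = 218, k = 4: C(217, 3) = 1679580.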